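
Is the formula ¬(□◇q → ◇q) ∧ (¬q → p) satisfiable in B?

1. ¬(□◇q → ◇q) ∧ (¬q → p), 0
2. ¬(□◇q → ◇q), 0
3. ¬q → p, 0
4. □◇q, 0
5. ¬◇q, 0
6. ◇q, 0
7. ¬q, 0
8. p, 0
9. q, 1
10. ◇q, 1
11. ¬q, 1
Accessibility: 0R0, 0R1, 1R0, 1R1
Branch closes: q and ¬q both at 1.
(One branch shown.) All branches close.

No, unsatisfiable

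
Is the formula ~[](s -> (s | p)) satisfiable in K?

No, unsatisfiable

1. ~[](s -> (s | p)), u
2. ~(s -> (s | p)), v
3. s, v
4. ~(s | p), v
5. ~s, v
6. ~p, v
Accessibility: uRv
Branch closes: s and ~s both at v.
Every branch closes; the branch above is one of them.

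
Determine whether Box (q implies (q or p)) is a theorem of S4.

Valid in S4

Tableau for the negation not Box (q implies (q or p)):
1. not Box (q implies (q or p)), u
2. not (q implies (q or p)), v
3. q, v
4. not (q or p), v
5. not q, v
6. not p, v
Accessibility: uRu, uRv, vRv
Branch closes: q and not q both at v.
All branches of the negation close; one closing branch shown above.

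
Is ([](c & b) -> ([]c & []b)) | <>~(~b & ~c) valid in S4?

Yes, valid

Tableau for the negation ~(([](c & b) -> ([]c & []b)) | <>~(~b & ~c)):
1. ~(([](c & b) -> ([]c & []b)) | <>~(~b & ~c)), 0
2. ~([](c & b) -> ([]c & []b)), 0
3. ~<>~(~b & ~c), 0
4. [](c & b), 0
5. ~([]c & []b), 0
6. ~b & ~c, 0
7. ~b, 0
8. ~c, 0
9. c & b, 0
10. c, 0
11. b, 0
Accessibility: 0R0
Branch closes: c and ~c both at 0.
All branches of the negation close; one closing branch shown above.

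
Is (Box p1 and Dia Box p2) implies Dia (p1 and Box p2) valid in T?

Valid

Tableau for the negation not ((Box p1 and Dia Box p2) implies Dia (p1 and Box p2)):
1. not ((Box p1 and Dia Box p2) implies Dia (p1 and Box p2)), 0
2. Box p1 and Dia Box p2, 0
3. not Dia (p1 and Box p2), 0
4. Box p1, 0
5. Dia Box p2, 0
6. not (p1 and Box p2), 0
7. p1, 0
8. not Box p2, 0
9. Box p2, 1
10. not (p1 and Box p2), 1
11. p1, 1
12. p2, 1
13. not Box p2, 1
14. not p2, 2
15. not (p1 and Box p2), 2
16. p1, 2
17. not Box p2, 2
18. not p2, 3
19. p2, 3
Accessibility: 0R0, 0R1, 0R2, 1R1, 1R3, 2R2, 3R3
Branch closes: p2 and not p2 both at 3.
Every branch of the negation's tableau closes; the branch above is one of them.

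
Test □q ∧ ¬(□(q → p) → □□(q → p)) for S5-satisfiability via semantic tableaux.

No, unsatisfiable

1. □q ∧ ¬(□(q → p) → □□(q → p)), u
2. □q, u
3. ¬(□(q → p) → □□(q → p)), u
4. □(q → p), u
5. ¬□□(q → p), u
6. q, u
7. q → p, u
8. p, u
9. ¬□(q → p), v
10. q, v
11. q → p, v
12. p, v
13. ¬(q → p), w
14. q, w
15. ¬p, w
16. q → p, w
17. p, w
Accessibility: uRu, uRv, uRw, vRu, vRv, vRw, wRu, wRv, wRw
Branch closes: p and ¬p both at w.
(One branch shown.) All branches close.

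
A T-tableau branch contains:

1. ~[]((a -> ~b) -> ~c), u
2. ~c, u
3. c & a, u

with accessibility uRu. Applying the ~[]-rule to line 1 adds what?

a fresh world v with uRv, and ~((a -> ~b) -> ~c) at v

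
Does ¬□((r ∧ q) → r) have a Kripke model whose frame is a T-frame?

No, unsatisfiable

1. ¬□((r ∧ q) → r), 0
2. ¬((r ∧ q) → r), 1   [¬□-rule on 1: fresh world 1, 0R1]
3. r ∧ q, 1   [¬→-rule on 2]
4. ¬r, 1   [¬→-rule on 2]
5. r, 1   [∧-rule on 3]
6. q, 1   [∧-rule on 3]
Accessibility: 0R0, 0R1, 1R1
Branch closes: r and ¬r both at 1.
(One branch shown.) All branches close.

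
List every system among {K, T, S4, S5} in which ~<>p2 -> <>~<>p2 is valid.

K-tableau for the negation ~(~<>p2 -> <>~<>p2):
1. ~(~<>p2 -> <>~<>p2), u
2. ~<>p2, u
3. ~<>~<>p2, u
Complete open branch: countermodel on a K-frame, so not valid in K.
T-tableau for the negation ~(~<>p2 -> <>~<>p2):
1. ~(~<>p2 -> <>~<>p2), u
2. ~<>p2, u
3. ~<>~<>p2, u
4. ~p2, u
5. <>p2, u
6. p2, v
7. ~p2, v
Accessibility: uRu, uRv, vRv
Branch closes: p2 and ~p2 both at v.
Every branch closes (one shown): valid in T, hence also in S4, S5 (every theorem of T is a theorem of S4 and S5).

T, S4, S5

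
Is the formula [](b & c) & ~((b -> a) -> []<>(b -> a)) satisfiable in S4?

1. [](b & c) & ~((b -> a) -> []<>(b -> a)), 0
2. [](b & c), 0   [&-rule on 1]
3. ~((b -> a) -> []<>(b -> a)), 0   [&-rule on 1]
4. b -> a, 0   [~->-rule on 3]
5. ~[]<>(b -> a), 0   [~->-rule on 3]
6. b & c, 0   [[]-rule on 2 via 0R0]
7. b, 0   [&-rule on 6]
8. c, 0   [&-rule on 6]
9. a, 0   [->-rule on 4 (branches; this branch)]
10. ~<>(b -> a), 1   [~[]-rule on 5: fresh world 1, 0R1]
11. b & c, 1   [[]-rule on 2 via 0R1]
12. b, 1   [&-rule on 11]
13. c, 1   [&-rule on 11]
14. ~(b -> a), 1   [~<>-rule on 10 via 1R1]
15. ~a, 1   [~->-rule on 14]
Accessibility: 0R0, 0R1, 1R1

Satisfiable (open branch found)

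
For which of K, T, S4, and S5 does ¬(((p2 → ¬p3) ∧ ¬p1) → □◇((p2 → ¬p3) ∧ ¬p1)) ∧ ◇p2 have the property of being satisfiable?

S4-tableau for the formula:
1. ¬(((p2 → ¬p3) ∧ ¬p1) → □◇((p2 → ¬p3) ∧ ¬p1)) ∧ ◇p2, w0
2. ¬(((p2 → ¬p3) ∧ ¬p1) → □◇((p2 → ¬p3) ∧ ¬p1)), w0   [∧-rule on 1]
3. ◇p2, w0   [∧-rule on 1]
4. (p2 → ¬p3) ∧ ¬p1, w0   [¬→-rule on 2]
5. ¬□◇((p2 → ¬p3) ∧ ¬p1), w0   [¬→-rule on 2]
6. p2 → ¬p3, w0   [∧-rule on 4]
7. ¬p1, w0   [∧-rule on 4]
8. ¬p3, w0   [→-rule on 6 (branches; this branch)]
9. p2, w1   [◇-rule on 3: fresh world w1, w0Rw1]
10. ¬◇((p2 → ¬p3) ∧ ¬p1), w2   [¬□-rule on 5: fresh world w2, w0Rw2]
11. ¬((p2 → ¬p3) ∧ ¬p1), w2   [¬◇-rule on 10 via w2Rw2]
12. p1, w2   [¬∧-rule on 11 (branches; this branch)]
Accessibility: w0Rw0, w0Rw1, w0Rw2, w1Rw1, w2Rw2
Complete open branch: satisfiable in S4, hence also in K, T (this S4-model is also a K-model and a T-model).
S5-tableau for the formula:
1. ¬(((p2 → ¬p3) ∧ ¬p1) → □◇((p2 → ¬p3) ∧ ¬p1)) ∧ ◇p2, w0
2. ¬(((p2 → ¬p3) ∧ ¬p1) → □◇((p2 → ¬p3) ∧ ¬p1)), w0   [∧-rule on 1]
3. ◇p2, w0   [∧-rule on 1]
4. (p2 → ¬p3) ∧ ¬p1, w0   [¬→-rule on 2]
5. ¬□◇((p2 → ¬p3) ∧ ¬p1), w0   [¬→-rule on 2]
6. p2 → ¬p3, w0   [∧-rule on 4]
7. ¬p1, w0   [∧-rule on 4]
8. ¬p3, w0   [→-rule on 6 (branches; this branch)]
9. p2, w1   [◇-rule on 3: fresh world w1, w0Rw1]
10. ¬◇((p2 → ¬p3) ∧ ¬p1), w2   [¬□-rule on 5: fresh world w2, w0Rw2]
11. ¬((p2 → ¬p3) ∧ ¬p1), w0   [¬◇-rule on 10 via w2Rw0]
12. ¬((p2 → ¬p3) ∧ ¬p1), w1   [¬◇-rule on 10 via w2Rw1]
13. ¬((p2 → ¬p3) ∧ ¬p1), w2   [¬◇-rule on 10 via w2Rw2]
14. ¬(p2 → ¬p3), w0   [¬∧-rule on 11 (branches; this branch)]
15. p2, w0   [¬→-rule on 14]
16. p3, w0   [¬→-rule on 14]
Accessibility: w0Rw0, w0Rw1, w0Rw2, w1Rw0, w1Rw1, w1Rw2, w2Rw0, w2Rw1, w2Rw2
Branch closes: p3 and ¬p3 both at w0.
Every branch closes (one shown): unsatisfiable in S5.

K, T, S4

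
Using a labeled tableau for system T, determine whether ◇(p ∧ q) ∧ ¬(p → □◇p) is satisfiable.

1. ◇(p ∧ q) ∧ ¬(p → □◇p), u
2. ◇(p ∧ q), u
3. ¬(p → □◇p), u
4. p, u
5. ¬□◇p, u
6. p ∧ q, v
7. p, v
8. q, v
9. ¬◇p, w
10. ¬p, w
Accessibility: uRu, uRv, uRw, vRv, wRw

Satisfiable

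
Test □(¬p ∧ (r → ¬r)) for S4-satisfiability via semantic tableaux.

1. □(¬p ∧ (r → ¬r)), u
2. ¬p ∧ (r → ¬r), u
3. ¬p, u
4. r → ¬r, u
5. ¬r, u
Accessibility: uRu

Satisfiable (open branch found)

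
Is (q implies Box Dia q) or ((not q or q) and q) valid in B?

Yes, valid

Tableau for the negation not ((q implies Box Dia q) or ((not q or q) and q)):
1. not ((q implies Box Dia q) or ((not q or q) and q)), 0
2. not (q implies Box Dia q), 0   [neg-or-rule on 1]
3. not ((not q or q) and q), 0   [neg-or-rule on 1]
4. q, 0   [neg-implies-rule on 2]
5. not Box Dia q, 0   [neg-implies-rule on 2]
6. not (not q or q), 0   [neg-and-rule on 3 (branches; this branch)]
7. not q, 0   [neg-or-rule on 6]
Accessibility: 0R0
Branch closes: q and not q both at 0.
All branches of the negation close; one closing branch shown above.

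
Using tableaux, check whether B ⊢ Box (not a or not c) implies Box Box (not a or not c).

Tableau for the negation not (Box (not a or not c) implies Box Box (not a or not c)):
1. not (Box (not a or not c) implies Box Box (not a or not c)), u
2. Box (not a or not c), u
3. not Box Box (not a or not c), u
4. not a or not c, u
5. not c, u
6. not Box (not a or not c), v
7. not a or not c, v
8. not c, v
9. not (not a or not c), w
10. a, w
11. c, w
Accessibility: uRu, uRv, vRu, vRv, vRw, wRv, wRw
The negation has an open branch (countermodel exists).

Not valid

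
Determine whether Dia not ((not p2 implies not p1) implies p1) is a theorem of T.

Not valid

Tableau for the negation not Dia not ((not p2 implies not p1) implies p1):
1. not Dia not ((not p2 implies not p1) implies p1), 0
2. (not p2 implies not p1) implies p1, 0
3. p1, 0
Accessibility: 0R0
The negation has an open branch (countermodel exists).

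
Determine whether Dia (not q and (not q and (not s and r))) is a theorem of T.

Invalid (countermodel exists)

Tableau for the negation not Dia (not q and (not q and (not s and r))):
1. not Dia (not q and (not q and (not s and r))), 0
2. not (not q and (not q and (not s and r))), 0
3. not (not q and (not s and r)), 0
4. not (not s and r), 0
5. not r, 0
Accessibility: 0R0
The negation has an open branch (countermodel exists).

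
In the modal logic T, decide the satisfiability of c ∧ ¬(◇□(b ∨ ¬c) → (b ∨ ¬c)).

Satisfiable (open branch found)

1. c ∧ ¬(◇□(b ∨ ¬c) → (b ∨ ¬c)), u
2. c, u   [∧-rule on 1]
3. ¬(◇□(b ∨ ¬c) → (b ∨ ¬c)), u   [∧-rule on 1]
4. ◇□(b ∨ ¬c), u   [¬→-rule on 3]
5. ¬(b ∨ ¬c), u   [¬→-rule on 3]
6. ¬b, u   [¬∨-rule on 5]
7. □(b ∨ ¬c), v   [◇-rule on 4: fresh world v, uRv]
8. b ∨ ¬c, v   [□-rule on 7 via vRv]
9. ¬c, v   [∨-rule on 8 (branches; this branch)]
Accessibility: uRu, uRv, vRv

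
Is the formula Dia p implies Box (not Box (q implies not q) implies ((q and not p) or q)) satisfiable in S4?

1. Dia p implies Box (not Box (q implies not q) implies ((q and not p) or q)), u
2. Box (not Box (q implies not q) implies ((q and not p) or q)), u
3. not Box (q implies not q) implies ((q and not p) or q), u
4. (q and not p) or q, u
5. q, u
Accessibility: uRu

Satisfiable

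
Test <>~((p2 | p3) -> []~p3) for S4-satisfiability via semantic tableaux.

1. <>~((p2 | p3) -> []~p3), 0
2. ~((p2 | p3) -> []~p3), 1
3. p2 | p3, 1
4. ~[]~p3, 1
5. p3, 1
6. p3, 2
Accessibility: 0R0, 0R1, 0R2, 1R1, 1R2, 2R2

Satisfiable (open branch found)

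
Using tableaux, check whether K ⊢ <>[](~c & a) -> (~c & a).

Not valid

Tableau for the negation ~(<>[](~c & a) -> (~c & a)):
1. ~(<>[](~c & a) -> (~c & a)), w0
2. <>[](~c & a), w0   [~->-rule on 1]
3. ~(~c & a), w0   [~->-rule on 1]
4. ~a, w0   [~&-rule on 3 (branches; this branch)]
5. [](~c & a), w1   [<>-rule on 2: fresh world w1, w0Rw1]
Accessibility: w0Rw1
The negation has an open branch (countermodel exists).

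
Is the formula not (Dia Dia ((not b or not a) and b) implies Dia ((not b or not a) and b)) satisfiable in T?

Satisfiable (open branch found)

1. not (Dia Dia ((not b or not a) and b) implies Dia ((not b or not a) and b)), w0
2. Dia Dia ((not b or not a) and b), w0
3. not Dia ((not b or not a) and b), w0
4. not ((not b or not a) and b), w0
5. not b, w0
6. Dia ((not b or not a) and b), w1
7. not ((not b or not a) and b), w1
8. not b, w1
9. (not b or not a) and b, w2
10. not b or not a, w2
11. b, w2
12. not a, w2
Accessibility: w0Rw0, w0Rw1, w1Rw1, w1Rw2, w2Rw2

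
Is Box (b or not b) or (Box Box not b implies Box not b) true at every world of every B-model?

Yes, valid

Tableau for the negation not (Box (b or not b) or (Box Box not b implies Box not b)):
1. not (Box (b or not b) or (Box Box not b implies Box not b)), 0
2. not Box (b or not b), 0
3. not (Box Box not b implies Box not b), 0
4. Box Box not b, 0
5. not Box not b, 0
6. Box not b, 0
7. not b, 0
8. not (b or not b), 1
9. not b, 1
10. b, 1
Accessibility: 0R0, 0R1, 1R0, 1R1
Branch closes: b and not b both at 1.
Every branch of the negation's tableau closes; the branch above is one of them.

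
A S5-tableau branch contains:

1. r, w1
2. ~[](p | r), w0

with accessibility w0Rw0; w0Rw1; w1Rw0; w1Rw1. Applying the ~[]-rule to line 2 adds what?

a fresh world w2 with w0Rw2, and ~(p | r) at w2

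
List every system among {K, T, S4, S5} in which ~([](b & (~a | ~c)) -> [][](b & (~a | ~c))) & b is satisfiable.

K, T

S4-tableau for the formula:
1. ~([](b & (~a | ~c)) -> [][](b & (~a | ~c))) & b, 0
2. ~([](b & (~a | ~c)) -> [][](b & (~a | ~c))), 0   [&-rule on 1]
3. b, 0   [&-rule on 1]
4. [](b & (~a | ~c)), 0   [~->-rule on 2]
5. ~[][](b & (~a | ~c)), 0   [~->-rule on 2]
6. b & (~a | ~c), 0   [[]-rule on 4 via 0R0]
7. ~a | ~c, 0   [&-rule on 6]
8. ~c, 0   [|-rule on 7 (branches; this branch)]
9. ~[](b & (~a | ~c)), 1   [~[]-rule on 5: fresh world 1, 0R1]
10. b & (~a | ~c), 1   [[]-rule on 4 via 0R1]
11. b, 1   [&-rule on 10]
12. ~a | ~c, 1   [&-rule on 10]
13. ~c, 1   [|-rule on 12 (branches; this branch)]
14. ~(b & (~a | ~c)), 2   [~[]-rule on 9: fresh world 2, 1R2]
15. b & (~a | ~c), 2   [[]-rule on 4 via 0R2]
16. b, 2   [&-rule on 15]
17. ~a | ~c, 2   [&-rule on 15]
18. ~(~a | ~c), 2   [~&-rule on 14 (branches; this branch)]
19. a, 2   [~|-rule on 18]
20. c, 2   [~|-rule on 18]
21. ~c, 2   [|-rule on 17 (branches; this branch)]
Accessibility: 0R0, 0R1, 0R2, 1R1, 1R2, 2R2
Branch closes: c and ~c both at 2.
Every branch closes (one shown): unsatisfiable in S4, hence also in S5 (every S5-frame is an S4-frame).
T-tableau for the formula:
1. ~([](b & (~a | ~c)) -> [][](b & (~a | ~c))) & b, 0
2. ~([](b & (~a | ~c)) -> [][](b & (~a | ~c))), 0   [&-rule on 1]
3. b, 0   [&-rule on 1]
4. [](b & (~a | ~c)), 0   [~->-rule on 2]
5. ~[][](b & (~a | ~c)), 0   [~->-rule on 2]
6. b & (~a | ~c), 0   [[]-rule on 4 via 0R0]
7. ~a | ~c, 0   [&-rule on 6]
8. ~c, 0   [|-rule on 7 (branches; this branch)]
9. ~[](b & (~a | ~c)), 1   [~[]-rule on 5: fresh world 1, 0R1]
10. b & (~a | ~c), 1   [[]-rule on 4 via 0R1]
11. b, 1   [&-rule on 10]
12. ~a | ~c, 1   [&-rule on 10]
13. ~c, 1   [|-rule on 12 (branches; this branch)]
14. ~(b & (~a | ~c)), 2   [~[]-rule on 9: fresh world 2, 1R2]
15. ~(~a | ~c), 2   [~&-rule on 14 (branches; this branch)]
16. a, 2   [~|-rule on 15]
17. c, 2   [~|-rule on 15]
Accessibility: 0R0, 0R1, 1R1, 1R2, 2R2
Complete open branch: satisfiable in T, hence also in K (this T-model is also a K-model).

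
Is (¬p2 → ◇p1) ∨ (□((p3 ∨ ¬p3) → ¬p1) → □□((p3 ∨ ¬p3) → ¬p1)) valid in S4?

Tableau for the negation ¬((¬p2 → ◇p1) ∨ (□((p3 ∨ ¬p3) → ¬p1) → □□((p3 ∨ ¬p3) → ¬p1))):
1. ¬((¬p2 → ◇p1) ∨ (□((p3 ∨ ¬p3) → ¬p1) → □□((p3 ∨ ¬p3) → ¬p1))), w0
2. ¬(¬p2 → ◇p1), w0
3. ¬(□((p3 ∨ ¬p3) → ¬p1) → □□((p3 ∨ ¬p3) → ¬p1)), w0
4. ¬p2, w0
5. ¬◇p1, w0
6. □((p3 ∨ ¬p3) → ¬p1), w0
7. ¬□□((p3 ∨ ¬p3) → ¬p1), w0
8. ¬p1, w0
9. (p3 ∨ ¬p3) → ¬p1, w0
10. ¬□((p3 ∨ ¬p3) → ¬p1), w1
11. ¬p1, w1
12. (p3 ∨ ¬p3) → ¬p1, w1
13. ¬((p3 ∨ ¬p3) → ¬p1), w2
14. p3 ∨ ¬p3, w2
15. p1, w2
16. ¬p1, w2
Accessibility: w0Rw0, w0Rw1, w0Rw2, w1Rw1, w1Rw2, w2Rw2
Branch closes: p1 and ¬p1 both at w2.
All branches of the negation close; one closing branch shown above.

Yes, valid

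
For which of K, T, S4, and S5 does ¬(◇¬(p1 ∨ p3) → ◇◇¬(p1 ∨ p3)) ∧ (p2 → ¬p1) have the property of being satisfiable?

K

K-tableau for the formula:
1. ¬(◇¬(p1 ∨ p3) → ◇◇¬(p1 ∨ p3)) ∧ (p2 → ¬p1), 0
2. ¬(◇¬(p1 ∨ p3) → ◇◇¬(p1 ∨ p3)), 0
3. p2 → ¬p1, 0
4. ◇¬(p1 ∨ p3), 0
5. ¬◇◇¬(p1 ∨ p3), 0
6. ¬p1, 0
7. ¬(p1 ∨ p3), 1
8. ¬p1, 1
9. ¬p3, 1
10. ¬◇¬(p1 ∨ p3), 1
Accessibility: 0R1
Complete open branch: satisfiable in K.
T-tableau for the formula:
1. ¬(◇¬(p1 ∨ p3) → ◇◇¬(p1 ∨ p3)) ∧ (p2 → ¬p1), 0
2. ¬(◇¬(p1 ∨ p3) → ◇◇¬(p1 ∨ p3)), 0
3. p2 → ¬p1, 0
4. ◇¬(p1 ∨ p3), 0
5. ¬◇◇¬(p1 ∨ p3), 0
6. ¬◇¬(p1 ∨ p3), 0
7. p1 ∨ p3, 0
8. ¬p1, 0
9. p3, 0
10. ¬(p1 ∨ p3), 1
11. ¬p1, 1
12. ¬p3, 1
13. ¬◇¬(p1 ∨ p3), 1
14. p1 ∨ p3, 1
15. p3, 1
Accessibility: 0R0, 0R1, 1R1
Branch closes: p3 and ¬p3 both at 1.
Every branch closes (one shown): unsatisfiable in T, hence also in S4, S5 (every S4/S5-frame is a T-frame).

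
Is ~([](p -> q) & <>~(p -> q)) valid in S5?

Valid in S5

Tableau for the negation [](p -> q) & <>~(p -> q):
1. [](p -> q) & <>~(p -> q), 0
2. [](p -> q), 0
3. <>~(p -> q), 0
4. p -> q, 0
5. q, 0
6. ~(p -> q), 1
7. p, 1
8. ~q, 1
9. p -> q, 1
10. q, 1
Accessibility: 0R0, 0R1, 1R0, 1R1
Branch closes: q and ~q both at 1.
Every branch of the negation's tableau closes; the branch above is one of them.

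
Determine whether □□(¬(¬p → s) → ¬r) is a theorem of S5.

Not valid

Tableau for the negation ¬□□(¬(¬p → s) → ¬r):
1. ¬□□(¬(¬p → s) → ¬r), 0
2. ¬□(¬(¬p → s) → ¬r), 1   [¬□-rule on 1: fresh world 1, 0R1]
3. ¬(¬(¬p → s) → ¬r), 2   [¬□-rule on 2: fresh world 2, 1R2]
4. ¬(¬p → s), 2   [¬→-rule on 3]
5. r, 2   [¬→-rule on 3]
6. ¬p, 2   [¬→-rule on 4]
7. ¬s, 2   [¬→-rule on 4]
Accessibility: 0R0, 0R1, 0R2, 1R0, 1R1, 1R2, 2R0, 2R1, 2R2
The negation has an open branch (countermodel exists).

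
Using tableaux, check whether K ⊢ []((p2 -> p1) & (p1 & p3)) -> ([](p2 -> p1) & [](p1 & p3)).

Tableau for the negation ~([]((p2 -> p1) & (p1 & p3)) -> ([](p2 -> p1) & [](p1 & p3))):
1. ~([]((p2 -> p1) & (p1 & p3)) -> ([](p2 -> p1) & [](p1 & p3))), 0
2. []((p2 -> p1) & (p1 & p3)), 0
3. ~([](p2 -> p1) & [](p1 & p3)), 0
4. ~[](p1 & p3), 0
5. ~(p1 & p3), 1
6. (p2 -> p1) & (p1 & p3), 1
7. p2 -> p1, 1
8. p1 & p3, 1
9. p1, 1
10. p3, 1
11. ~p3, 1
Accessibility: 0R1
Branch closes: p3 and ~p3 both at 1.
All branches of the negation close; one closing branch shown above.

Valid in K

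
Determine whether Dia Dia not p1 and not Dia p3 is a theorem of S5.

Tableau for the negation not (Dia Dia not p1 and not Dia p3):
1. not (Dia Dia not p1 and not Dia p3), w0
2. Dia p3, w0
3. p3, w1
Accessibility: w0Rw0, w0Rw1, w1Rw0, w1Rw1
The negation has an open branch (countermodel exists).

No, not valid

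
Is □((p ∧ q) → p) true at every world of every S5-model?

Valid in S5

Tableau for the negation ¬□((p ∧ q) → p):
1. ¬□((p ∧ q) → p), u
2. ¬((p ∧ q) → p), v
3. p ∧ q, v
4. ¬p, v
5. p, v
6. q, v
Accessibility: uRu, uRv, vRu, vRv
Branch closes: p and ¬p both at v.
Every branch of the negation's tableau closes; the branch above is one of them.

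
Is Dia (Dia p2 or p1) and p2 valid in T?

No, not valid

Tableau for the negation not (Dia (Dia p2 or p1) and p2):
1. not (Dia (Dia p2 or p1) and p2), 0
2. not p2, 0
Accessibility: 0R0
The negation has an open branch (countermodel exists).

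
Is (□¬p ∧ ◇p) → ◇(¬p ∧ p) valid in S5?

Valid

Tableau for the negation ¬((□¬p ∧ ◇p) → ◇(¬p ∧ p)):
1. ¬((□¬p ∧ ◇p) → ◇(¬p ∧ p)), 0
2. □¬p ∧ ◇p, 0
3. ¬◇(¬p ∧ p), 0
4. □¬p, 0
5. ◇p, 0
6. ¬(¬p ∧ p), 0
7. ¬p, 0
8. p, 1
9. ¬(¬p ∧ p), 1
10. ¬p, 1
Accessibility: 0R0, 0R1, 1R0, 1R1
Branch closes: p and ¬p both at 1.
All branches of the negation close; one closing branch shown above.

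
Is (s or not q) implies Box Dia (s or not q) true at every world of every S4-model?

Not valid

Tableau for the negation not ((s or not q) implies Box Dia (s or not q)):
1. not ((s or not q) implies Box Dia (s or not q)), u
2. s or not q, u
3. not Box Dia (s or not q), u
4. not q, u
5. not Dia (s or not q), v
6. not (s or not q), v
7. not s, v
8. q, v
Accessibility: uRu, uRv, vRv
The negation has an open branch (countermodel exists).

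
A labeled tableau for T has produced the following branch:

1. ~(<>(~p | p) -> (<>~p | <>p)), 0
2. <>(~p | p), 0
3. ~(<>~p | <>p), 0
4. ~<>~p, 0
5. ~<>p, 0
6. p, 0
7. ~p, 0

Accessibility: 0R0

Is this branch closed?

Both p and ~p appear at 0.

Closed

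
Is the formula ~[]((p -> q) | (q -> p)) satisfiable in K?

No, unsatisfiable

1. ~[]((p -> q) | (q -> p)), 0
2. ~((p -> q) | (q -> p)), 1   [~[]-rule on 1: fresh world 1, 0R1]
3. ~(p -> q), 1   [~|-rule on 2]
4. ~(q -> p), 1   [~|-rule on 2]
5. p, 1   [~->-rule on 3]
6. ~q, 1   [~->-rule on 3]
7. q, 1   [~->-rule on 4]
8. ~p, 1   [~->-rule on 4]
Accessibility: 0R1
Branch closes: q and ~q both at 1.
All branches of the tableau close; one closing branch shown above.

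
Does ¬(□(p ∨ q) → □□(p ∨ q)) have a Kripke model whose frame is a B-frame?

1. ¬(□(p ∨ q) → □□(p ∨ q)), u
2. □(p ∨ q), u
3. ¬□□(p ∨ q), u
4. p ∨ q, u
5. q, u
6. ¬□(p ∨ q), v
7. p ∨ q, v
8. q, v
9. ¬(p ∨ q), w
10. ¬p, w
11. ¬q, w
Accessibility: uRu, uRv, vRu, vRv, vRw, wRv, wRw

Satisfiable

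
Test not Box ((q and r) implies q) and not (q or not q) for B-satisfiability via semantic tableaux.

Unsatisfiable

1. not Box ((q and r) implies q) and not (q or not q), u
2. not Box ((q and r) implies q), u
3. not (q or not q), u
4. not q, u
5. q, u
Accessibility: uRu
Branch closes: q and not q both at u.
All branches of the tableau close; one closing branch shown above.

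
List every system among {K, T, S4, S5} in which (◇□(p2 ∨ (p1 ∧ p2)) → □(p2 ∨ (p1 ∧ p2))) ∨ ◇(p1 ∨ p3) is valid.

S4-tableau for the negation ¬((◇□(p2 ∨ (p1 ∧ p2)) → □(p2 ∨ (p1 ∧ p2))) ∨ ◇(p1 ∨ p3)):
1. ¬((◇□(p2 ∨ (p1 ∧ p2)) → □(p2 ∨ (p1 ∧ p2))) ∨ ◇(p1 ∨ p3)), u
2. ¬(◇□(p2 ∨ (p1 ∧ p2)) → □(p2 ∨ (p1 ∧ p2))), u
3. ¬◇(p1 ∨ p3), u
4. ◇□(p2 ∨ (p1 ∧ p2)), u
5. ¬□(p2 ∨ (p1 ∧ p2)), u
6. ¬(p1 ∨ p3), u
7. ¬p1, u
8. ¬p3, u
9. □(p2 ∨ (p1 ∧ p2)), v
10. ¬(p1 ∨ p3), v
11. ¬p1, v
12. ¬p3, v
13. p2 ∨ (p1 ∧ p2), v
14. p2, v
15. ¬(p2 ∨ (p1 ∧ p2)), w
16. ¬p2, w
17. ¬(p1 ∧ p2), w
18. ¬(p1 ∨ p3), w
19. ¬p1, w
20. ¬p3, w
Accessibility: uRu, uRv, uRw, vRv, wRw
Complete open branch: countermodel on an S4-frame, so not valid in S4, nor in K, T (the same frame is also a K-frame and a T-frame).
S5-tableau for the negation ¬((◇□(p2 ∨ (p1 ∧ p2)) → □(p2 ∨ (p1 ∧ p2))) ∨ ◇(p1 ∨ p3)):
1. ¬((◇□(p2 ∨ (p1 ∧ p2)) → □(p2 ∨ (p1 ∧ p2))) ∨ ◇(p1 ∨ p3)), u
2. ¬(◇□(p2 ∨ (p1 ∧ p2)) → □(p2 ∨ (p1 ∧ p2))), u
3. ¬◇(p1 ∨ p3), u
4. ◇□(p2 ∨ (p1 ∧ p2)), u
5. ¬□(p2 ∨ (p1 ∧ p2)), u
6. ¬(p1 ∨ p3), u
7. ¬p1, u
8. ¬p3, u
9. □(p2 ∨ (p1 ∧ p2)), v
10. ¬(p1 ∨ p3), v
11. ¬p1, v
12. ¬p3, v
13. p2 ∨ (p1 ∧ p2), u
14. p2 ∨ (p1 ∧ p2), v
15. p2, u
16. p2, v
17. ¬(p2 ∨ (p1 ∧ p2)), w
18. ¬p2, w
19. ¬(p1 ∧ p2), w
20. ¬(p1 ∨ p3), w
21. ¬p1, w
22. ¬p3, w
23. p2 ∨ (p1 ∧ p2), w
24. p1 ∧ p2, w
25. p1, w
26. p2, w
Accessibility: uRu, uRv, uRw, vRu, vRv, vRw, wRu, wRv, wRw
Branch closes: p1 and ¬p1 both at w.
Every branch closes (one shown): valid in S5.

S5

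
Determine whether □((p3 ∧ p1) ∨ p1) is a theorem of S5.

Tableau for the negation ¬□((p3 ∧ p1) ∨ p1):
1. ¬□((p3 ∧ p1) ∨ p1), u
2. ¬((p3 ∧ p1) ∨ p1), v
3. ¬(p3 ∧ p1), v
4. ¬p1, v
Accessibility: uRu, uRv, vRu, vRv
The negation has an open branch (countermodel exists).

Invalid (countermodel exists)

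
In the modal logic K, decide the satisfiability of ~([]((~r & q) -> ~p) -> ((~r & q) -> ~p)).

1. ~([]((~r & q) -> ~p) -> ((~r & q) -> ~p)), 0
2. []((~r & q) -> ~p), 0
3. ~((~r & q) -> ~p), 0
4. ~r & q, 0
5. p, 0
6. ~r, 0
7. q, 0

Satisfiable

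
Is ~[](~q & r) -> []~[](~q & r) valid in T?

No, not valid

Tableau for the negation ~(~[](~q & r) -> []~[](~q & r)):
1. ~(~[](~q & r) -> []~[](~q & r)), u
2. ~[](~q & r), u
3. ~[]~[](~q & r), u
4. ~(~q & r), v
5. ~r, v
6. [](~q & r), w
7. ~q & r, w
8. ~q, w
9. r, w
Accessibility: uRu, uRv, uRw, vRv, wRw
The negation has an open branch (countermodel exists).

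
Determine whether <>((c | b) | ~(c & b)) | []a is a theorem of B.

Yes, valid

Tableau for the negation ~(<>((c | b) | ~(c & b)) | []a):
1. ~(<>((c | b) | ~(c & b)) | []a), u
2. ~<>((c | b) | ~(c & b)), u   [~|-rule on 1]
3. ~[]a, u   [~|-rule on 1]
4. ~((c | b) | ~(c & b)), u   [~<>-rule on 2 via uRu]
5. ~(c | b), u   [~|-rule on 4]
6. c & b, u   [~|-rule on 4]
7. ~c, u   [~|-rule on 5]
8. ~b, u   [~|-rule on 5]
9. c, u   [&-rule on 6]
10. b, u   [&-rule on 6]
Accessibility: uRu
Branch closes: c and ~c both at u.
Every branch of the negation's tableau closes; the branch above is one of them.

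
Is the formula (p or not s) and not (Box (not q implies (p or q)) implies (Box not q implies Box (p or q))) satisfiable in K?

1. (p or not s) and not (Box (not q implies (p or q)) implies (Box not q implies Box (p or q))), u
2. p or not s, u
3. not (Box (not q implies (p or q)) implies (Box not q implies Box (p or q))), u
4. Box (not q implies (p or q)), u
5. not (Box not q implies Box (p or q)), u
6. Box not q, u
7. not Box (p or q), u
8. not s, u
9. not (p or q), v
10. not p, v
11. not q, v
12. not q implies (p or q), v
13. p or q, v
14. q, v
Accessibility: uRv
Branch closes: q and not q both at v.
Every branch closes; the branch above is one of them.

No, unsatisfiable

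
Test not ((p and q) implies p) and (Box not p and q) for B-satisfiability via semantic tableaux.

1. not ((p and q) implies p) and (Box not p and q), u
2. not ((p and q) implies p), u
3. Box not p and q, u
4. p and q, u
5. not p, u
6. Box not p, u
7. q, u
8. p, u
Accessibility: uRu
Branch closes: p and not p both at u.
All branches of the tableau close; one closing branch shown above.

Unsatisfiable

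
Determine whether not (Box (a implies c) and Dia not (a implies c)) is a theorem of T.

Valid in T

Tableau for the negation Box (a implies c) and Dia not (a implies c):
1. Box (a implies c) and Dia not (a implies c), u
2. Box (a implies c), u   [and-rule on 1]
3. Dia not (a implies c), u   [and-rule on 1]
4. a implies c, u   [Box-rule on 2 via uRu]
5. c, u   [implies-rule on 4 (branches; this branch)]
6. not (a implies c), v   [Dia-rule on 3: fresh world v, uRv]
7. a, v   [neg-implies-rule on 6]
8. not c, v   [neg-implies-rule on 6]
9. a implies c, v   [Box-rule on 2 via uRv]
10. c, v   [implies-rule on 9 (branches; this branch)]
Accessibility: uRu, uRv, vRv
Branch closes: c and not c both at v.
All branches of the negation close; one closing branch shown above.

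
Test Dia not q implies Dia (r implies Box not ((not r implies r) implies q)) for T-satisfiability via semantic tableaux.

1. Dia not q implies Dia (r implies Box not ((not r implies r) implies q)), w0
2. Dia (r implies Box not ((not r implies r) implies q)), w0
3. r implies Box not ((not r implies r) implies q), w1
4. Box not ((not r implies r) implies q), w1
5. not ((not r implies r) implies q), w1
6. not r implies r, w1
7. not q, w1
8. r, w1
Accessibility: w0Rw0, w0Rw1, w1Rw1

Satisfiable (open branch found)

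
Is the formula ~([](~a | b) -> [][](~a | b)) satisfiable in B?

Satisfiable

1. ~([](~a | b) -> [][](~a | b)), w0
2. [](~a | b), w0
3. ~[][](~a | b), w0
4. ~a | b, w0
5. b, w0
6. ~[](~a | b), w1
7. ~a | b, w1
8. b, w1
9. ~(~a | b), w2
10. a, w2
11. ~b, w2
Accessibility: w0Rw0, w0Rw1, w1Rw0, w1Rw1, w1Rw2, w2Rw1, w2Rw2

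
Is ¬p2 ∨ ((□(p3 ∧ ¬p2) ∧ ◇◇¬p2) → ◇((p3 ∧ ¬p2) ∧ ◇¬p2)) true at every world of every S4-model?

Valid in S4

Tableau for the negation ¬(¬p2 ∨ ((□(p3 ∧ ¬p2) ∧ ◇◇¬p2) → ◇((p3 ∧ ¬p2) ∧ ◇¬p2))):
1. ¬(¬p2 ∨ ((□(p3 ∧ ¬p2) ∧ ◇◇¬p2) → ◇((p3 ∧ ¬p2) ∧ ◇¬p2))), 0
2. p2, 0
3. ¬((□(p3 ∧ ¬p2) ∧ ◇◇¬p2) → ◇((p3 ∧ ¬p2) ∧ ◇¬p2)), 0
4. □(p3 ∧ ¬p2) ∧ ◇◇¬p2, 0
5. ¬◇((p3 ∧ ¬p2) ∧ ◇¬p2), 0
6. □(p3 ∧ ¬p2), 0
7. ◇◇¬p2, 0
8. ¬((p3 ∧ ¬p2) ∧ ◇¬p2), 0
9. p3 ∧ ¬p2, 0
10. p3, 0
11. ¬p2, 0
Accessibility: 0R0
Branch closes: p2 and ¬p2 both at 0.
All branches of the negation close; one closing branch shown above.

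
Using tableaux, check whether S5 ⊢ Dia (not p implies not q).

No, not valid

Tableau for the negation not Dia (not p implies not q):
1. not Dia (not p implies not q), u
2. not (not p implies not q), u
3. not p, u
4. q, u
Accessibility: uRu
The negation has an open branch (countermodel exists).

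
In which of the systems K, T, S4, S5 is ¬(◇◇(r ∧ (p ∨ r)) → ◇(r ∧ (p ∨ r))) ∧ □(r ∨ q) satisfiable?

T-tableau for the formula:
1. ¬(◇◇(r ∧ (p ∨ r)) → ◇(r ∧ (p ∨ r))) ∧ □(r ∨ q), w0
2. ¬(◇◇(r ∧ (p ∨ r)) → ◇(r ∧ (p ∨ r))), w0
3. □(r ∨ q), w0
4. ◇◇(r ∧ (p ∨ r)), w0
5. ¬◇(r ∧ (p ∨ r)), w0
6. r ∨ q, w0
7. ¬(r ∧ (p ∨ r)), w0
8. q, w0
9. ¬(p ∨ r), w0
10. ¬p, w0
11. ¬r, w0
12. ◇(r ∧ (p ∨ r)), w1
13. r ∨ q, w1
14. ¬(r ∧ (p ∨ r)), w1
15. q, w1
16. ¬(p ∨ r), w1
17. ¬p, w1
18. ¬r, w1
19. r ∧ (p ∨ r), w2
20. r, w2
21. p ∨ r, w2
Accessibility: w0Rw0, w0Rw1, w1Rw1, w1Rw2, w2Rw2
Complete open branch: satisfiable in T, hence also in K (this T-model is also a K-model).
S4-tableau for the formula:
1. ¬(◇◇(r ∧ (p ∨ r)) → ◇(r ∧ (p ∨ r))) ∧ □(r ∨ q), w0
2. ¬(◇◇(r ∧ (p ∨ r)) → ◇(r ∧ (p ∨ r))), w0
3. □(r ∨ q), w0
4. ◇◇(r ∧ (p ∨ r)), w0
5. ¬◇(r ∧ (p ∨ r)), w0
6. r ∨ q, w0
7. ¬(r ∧ (p ∨ r)), w0
8. q, w0
9. ¬(p ∨ r), w0
10. ¬p, w0
11. ¬r, w0
12. ◇(r ∧ (p ∨ r)), w1
13. r ∨ q, w1
14. ¬(r ∧ (p ∨ r)), w1
15. q, w1
16. ¬(p ∨ r), w1
17. ¬p, w1
18. ¬r, w1
19. r ∧ (p ∨ r), w2
20. r, w2
21. p ∨ r, w2
22. r ∨ q, w2
23. ¬(r ∧ (p ∨ r)), w2
24. q, w2
25. ¬(p ∨ r), w2
26. ¬p, w2
27. ¬r, w2
Accessibility: w0Rw0, w0Rw1, w0Rw2, w1Rw1, w1Rw2, w2Rw2
Branch closes: r and ¬r both at w2.
Every branch closes (one shown): unsatisfiable in S4, hence also in S5 (every S5-frame is an S4-frame).

K, T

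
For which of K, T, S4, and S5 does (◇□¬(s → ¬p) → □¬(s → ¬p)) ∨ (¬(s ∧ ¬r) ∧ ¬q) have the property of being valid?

S4-tableau for the negation ¬((◇□¬(s → ¬p) → □¬(s → ¬p)) ∨ (¬(s ∧ ¬r) ∧ ¬q)):
1. ¬((◇□¬(s → ¬p) → □¬(s → ¬p)) ∨ (¬(s ∧ ¬r) ∧ ¬q)), w0
2. ¬(◇□¬(s → ¬p) → □¬(s → ¬p)), w0   [¬∨-rule on 1]
3. ¬(¬(s ∧ ¬r) ∧ ¬q), w0   [¬∨-rule on 1]
4. ◇□¬(s → ¬p), w0   [¬→-rule on 2]
5. ¬□¬(s → ¬p), w0   [¬→-rule on 2]
6. q, w0   [¬∧-rule on 3 (branches; this branch)]
7. □¬(s → ¬p), w1   [◇-rule on 4: fresh world w1, w0Rw1]
8. ¬(s → ¬p), w1   [□-rule on 7 via w1Rw1]
9. s, w1   [¬→-rule on 8]
10. p, w1   [¬→-rule on 8]
11. s → ¬p, w2   [¬□-rule on 5: fresh world w2, w0Rw2]
12. ¬p, w2   [→-rule on 11 (branches; this branch)]
Accessibility: w0Rw0, w0Rw1, w0Rw2, w1Rw1, w2Rw2
Complete open branch: countermodel on an S4-frame, so not valid in S4, nor in K, T (the same frame is also a K-frame and a T-frame).
S5-tableau for the negation ¬((◇□¬(s → ¬p) → □¬(s → ¬p)) ∨ (¬(s ∧ ¬r) ∧ ¬q)):
1. ¬((◇□¬(s → ¬p) → □¬(s → ¬p)) ∨ (¬(s ∧ ¬r) ∧ ¬q)), w0
2. ¬(◇□¬(s → ¬p) → □¬(s → ¬p)), w0   [¬∨-rule on 1]
3. ¬(¬(s ∧ ¬r) ∧ ¬q), w0   [¬∨-rule on 1]
4. ◇□¬(s → ¬p), w0   [¬→-rule on 2]
5. ¬□¬(s → ¬p), w0   [¬→-rule on 2]
6. s ∧ ¬r, w0   [¬∧-rule on 3 (branches; this branch)]
7. s, w0   [∧-rule on 6]
8. ¬r, w0   [∧-rule on 6]
9. □¬(s → ¬p), w1   [◇-rule on 4: fresh world w1, w0Rw1]
10. ¬(s → ¬p), w0   [□-rule on 9 via w1Rw0]
11. p, w0   [¬→-rule on 10]
12. ¬(s → ¬p), w1   [□-rule on 9 via w1Rw1]
13. s, w1   [¬→-rule on 12]
14. p, w1   [¬→-rule on 12]
15. s → ¬p, w2   [¬□-rule on 5: fresh world w2, w0Rw2]
16. ¬(s → ¬p), w2   [□-rule on 9 via w1Rw2]
17. s, w2   [¬→-rule on 16]
18. p, w2   [¬→-rule on 16]
19. ¬p, w2   [→-rule on 15 (branches; this branch)]
Accessibility: w0Rw0, w0Rw1, w0Rw2, w1Rw0, w1Rw1, w1Rw2, w2Rw0, w2Rw1, w2Rw2
Branch closes: p and ¬p both at w2.
Every branch closes (one shown): valid in S5.

S5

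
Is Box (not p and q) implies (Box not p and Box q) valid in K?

Yes, valid

Tableau for the negation not (Box (not p and q) implies (Box not p and Box q)):
1. not (Box (not p and q) implies (Box not p and Box q)), w0
2. Box (not p and q), w0   [neg-implies-rule on 1]
3. not (Box not p and Box q), w0   [neg-implies-rule on 1]
4. not Box q, w0   [neg-and-rule on 3 (branches; this branch)]
5. not q, w1   [neg-Box-rule on 4: fresh world w1, w0Rw1]
6. not p and q, w1   [Box-rule on 2 via w0Rw1]
7. not p, w1   [and-rule on 6]
8. q, w1   [and-rule on 6]
Accessibility: w0Rw1
Branch closes: q and not q both at w1.
Every branch of the negation's tableau closes; the branch above is one of them.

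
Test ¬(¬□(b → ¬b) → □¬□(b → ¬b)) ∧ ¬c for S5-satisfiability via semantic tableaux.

1. ¬(¬□(b → ¬b) → □¬□(b → ¬b)) ∧ ¬c, w0
2. ¬(¬□(b → ¬b) → □¬□(b → ¬b)), w0   [∧-rule on 1]
3. ¬c, w0   [∧-rule on 1]
4. ¬□(b → ¬b), w0   [¬→-rule on 2]
5. ¬□¬□(b → ¬b), w0   [¬→-rule on 2]
6. ¬(b → ¬b), w1   [¬□-rule on 4: fresh world w1, w0Rw1]
7. b, w1   [¬→-rule on 6]
8. □(b → ¬b), w2   [¬□-rule on 5: fresh world w2, w0Rw2]
9. b → ¬b, w0   [□-rule on 8 via w2Rw0]
10. b → ¬b, w1   [□-rule on 8 via w2Rw1]
11. b → ¬b, w2   [□-rule on 8 via w2Rw2]
12. ¬b, w0   [→-rule on 9 (branches; this branch)]
13. ¬b, w1   [→-rule on 10 (branches; this branch)]
Accessibility: w0Rw0, w0Rw1, w0Rw2, w1Rw0, w1Rw1, w1Rw2, w2Rw0, w2Rw1, w2Rw2
Branch closes: b and ¬b both at w1.
(One branch shown.) All branches close.

Unsatisfiable (every branch closes)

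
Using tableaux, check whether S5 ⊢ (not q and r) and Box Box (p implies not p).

Tableau for the negation not ((not q and r) and Box Box (p implies not p)):
1. not ((not q and r) and Box Box (p implies not p)), u
2. not Box Box (p implies not p), u
3. not Box (p implies not p), v
4. not (p implies not p), w
5. p, w
Accessibility: uRu, uRv, uRw, vRu, vRv, vRw, wRu, wRv, wRw
The negation has an open branch (countermodel exists).

No, not valid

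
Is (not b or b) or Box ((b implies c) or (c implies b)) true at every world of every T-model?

Yes, valid

Tableau for the negation not ((not b or b) or Box ((b implies c) or (c implies b))):
1. not ((not b or b) or Box ((b implies c) or (c implies b))), w0
2. not (not b or b), w0
3. not Box ((b implies c) or (c implies b)), w0
4. b, w0
5. not b, w0
Accessibility: w0Rw0
Branch closes: b and not b both at w0.
All branches of the negation close; one closing branch shown above.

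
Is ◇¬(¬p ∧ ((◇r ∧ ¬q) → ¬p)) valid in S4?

Not valid

Tableau for the negation ¬◇¬(¬p ∧ ((◇r ∧ ¬q) → ¬p)):
1. ¬◇¬(¬p ∧ ((◇r ∧ ¬q) → ¬p)), w0
2. ¬p ∧ ((◇r ∧ ¬q) → ¬p), w0
3. ¬p, w0
4. (◇r ∧ ¬q) → ¬p, w0
Accessibility: w0Rw0
The negation has an open branch (countermodel exists).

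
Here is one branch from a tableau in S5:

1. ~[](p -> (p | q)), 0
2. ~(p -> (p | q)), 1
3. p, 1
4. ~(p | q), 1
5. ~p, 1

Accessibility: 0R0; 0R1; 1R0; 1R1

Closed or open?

Yes, closed

Both p and ~p appear at 1.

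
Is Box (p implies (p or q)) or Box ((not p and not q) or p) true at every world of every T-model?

Yes, valid

Tableau for the negation not (Box (p implies (p or q)) or Box ((not p and not q) or p)):
1. not (Box (p implies (p or q)) or Box ((not p and not q) or p)), u
2. not Box (p implies (p or q)), u
3. not Box ((not p and not q) or p), u
4. not (p implies (p or q)), v
5. p, v
6. not (p or q), v
7. not p, v
8. not q, v
Accessibility: uRu, uRv, vRv
Branch closes: p and not p both at v.
Every branch of the negation's tableau closes; the branch above is one of them.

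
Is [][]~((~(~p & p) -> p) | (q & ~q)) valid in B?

Tableau for the negation ~[][]~((~(~p & p) -> p) | (q & ~q)):
1. ~[][]~((~(~p & p) -> p) | (q & ~q)), 0
2. ~[]~((~(~p & p) -> p) | (q & ~q)), 1   [~[]-rule on 1: fresh world 1, 0R1]
3. (~(~p & p) -> p) | (q & ~q), 2   [~[]-rule on 2: fresh world 2, 1R2]
4. ~(~p & p) -> p, 2   [|-rule on 3 (branches; this branch)]
5. p, 2   [->-rule on 4 (branches; this branch)]
Accessibility: 0R0, 0R1, 1R0, 1R1, 1R2, 2R1, 2R2
The negation has an open branch (countermodel exists).

Invalid (countermodel exists)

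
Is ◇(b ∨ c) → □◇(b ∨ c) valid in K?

Invalid (countermodel exists)

Tableau for the negation ¬(◇(b ∨ c) → □◇(b ∨ c)):
1. ¬(◇(b ∨ c) → □◇(b ∨ c)), u
2. ◇(b ∨ c), u
3. ¬□◇(b ∨ c), u
4. b ∨ c, v
5. c, v
6. ¬◇(b ∨ c), w
Accessibility: uRv, uRw
The negation has an open branch (countermodel exists).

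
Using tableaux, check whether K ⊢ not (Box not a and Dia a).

Tableau for the negation Box not a and Dia a:
1. Box not a and Dia a, 0
2. Box not a, 0
3. Dia a, 0
4. a, 1
5. not a, 1
Accessibility: 0R1
Branch closes: a and not a both at 1.
Every branch of the negation's tableau closes; the branch above is one of them.

Valid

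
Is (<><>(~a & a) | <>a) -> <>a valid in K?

Valid in K

Tableau for the negation ~((<><>(~a & a) | <>a) -> <>a):
1. ~((<><>(~a & a) | <>a) -> <>a), 0
2. <><>(~a & a) | <>a, 0   [~->-rule on 1]
3. ~<>a, 0   [~->-rule on 1]
4. <><>(~a & a), 0   [|-rule on 2 (branches; this branch)]
5. <>(~a & a), 1   [<>-rule on 4: fresh world 1, 0R1]
6. ~a, 1   [~<>-rule on 3 via 0R1]
7. ~a & a, 2   [<>-rule on 5: fresh world 2, 1R2]
8. ~a, 2   [&-rule on 7]
9. a, 2   [&-rule on 7]
Accessibility: 0R1, 1R2
Branch closes: a and ~a both at 2.
Every branch of the negation's tableau closes; the branch above is one of them.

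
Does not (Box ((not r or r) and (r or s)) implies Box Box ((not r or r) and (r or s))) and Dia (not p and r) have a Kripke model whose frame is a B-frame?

Satisfiable

1. not (Box ((not r or r) and (r or s)) implies Box Box ((not r or r) and (r or s))) and Dia (not p and r), 0
2. not (Box ((not r or r) and (r or s)) implies Box Box ((not r or r) and (r or s))), 0
3. Dia (not p and r), 0
4. Box ((not r or r) and (r or s)), 0
5. not Box Box ((not r or r) and (r or s)), 0
6. (not r or r) and (r or s), 0
7. not r or r, 0
8. r or s, 0
9. r, 0
10. s, 0
11. not p and r, 1
12. not p, 1
13. r, 1
14. (not r or r) and (r or s), 1
15. not r or r, 1
16. r or s, 1
17. s, 1
18. not Box ((not r or r) and (r or s)), 2
19. (not r or r) and (r or s), 2
20. not r or r, 2
21. r or s, 2
22. r, 2
23. s, 2
24. not ((not r or r) and (r or s)), 3
25. not (r or s), 3
26. not r, 3
27. not s, 3
Accessibility: 0R0, 0R1, 0R2, 1R0, 1R1, 2R0, 2R2, 2R3, 3R2, 3R3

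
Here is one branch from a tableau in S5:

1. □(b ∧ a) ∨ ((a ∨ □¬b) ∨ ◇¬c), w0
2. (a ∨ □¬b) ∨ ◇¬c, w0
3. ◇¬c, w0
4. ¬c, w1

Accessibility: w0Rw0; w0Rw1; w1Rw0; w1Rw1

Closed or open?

Not closed

No atom appears with both signs at the same world.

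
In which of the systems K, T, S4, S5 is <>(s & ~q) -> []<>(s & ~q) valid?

S5

S4-tableau for the negation ~(<>(s & ~q) -> []<>(s & ~q)):
1. ~(<>(s & ~q) -> []<>(s & ~q)), 0
2. <>(s & ~q), 0
3. ~[]<>(s & ~q), 0
4. s & ~q, 1
5. s, 1
6. ~q, 1
7. ~<>(s & ~q), 2
8. ~(s & ~q), 2
9. q, 2
Accessibility: 0R0, 0R1, 0R2, 1R1, 2R2
Complete open branch: countermodel on an S4-frame, so not valid in S4, nor in K, T (the same frame is also a K-frame and a T-frame).
S5-tableau for the negation ~(<>(s & ~q) -> []<>(s & ~q)):
1. ~(<>(s & ~q) -> []<>(s & ~q)), 0
2. <>(s & ~q), 0
3. ~[]<>(s & ~q), 0
4. s & ~q, 1
5. s, 1
6. ~q, 1
7. ~<>(s & ~q), 2
8. ~(s & ~q), 0
9. ~(s & ~q), 1
10. ~(s & ~q), 2
11. q, 0
12. q, 1
Accessibility: 0R0, 0R1, 0R2, 1R0, 1R1, 1R2, 2R0, 2R1, 2R2
Branch closes: q and ~q both at 1.
Every branch closes (one shown): valid in S5.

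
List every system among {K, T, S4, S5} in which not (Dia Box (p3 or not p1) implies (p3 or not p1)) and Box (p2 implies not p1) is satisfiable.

S4-tableau for the formula:
1. not (Dia Box (p3 or not p1) implies (p3 or not p1)) and Box (p2 implies not p1), w0
2. not (Dia Box (p3 or not p1) implies (p3 or not p1)), w0
3. Box (p2 implies not p1), w0
4. Dia Box (p3 or not p1), w0
5. not (p3 or not p1), w0
6. not p3, w0
7. p1, w0
8. p2 implies not p1, w0
9. not p2, w0
10. Box (p3 or not p1), w1
11. p2 implies not p1, w1
12. p3 or not p1, w1
13. not p1, w1
Accessibility: w0Rw0, w0Rw1, w1Rw1
Complete open branch: satisfiable in S4, hence also in K, T (this S4-model is also a K-model and a T-model).
S5-tableau for the formula:
1. not (Dia Box (p3 or not p1) implies (p3 or not p1)) and Box (p2 implies not p1), w0
2. not (Dia Box (p3 or not p1) implies (p3 or not p1)), w0
3. Box (p2 implies not p1), w0
4. Dia Box (p3 or not p1), w0
5. not (p3 or not p1), w0
6. not p3, w0
7. p1, w0
8. p2 implies not p1, w0
9. not p2, w0
10. Box (p3 or not p1), w1
11. p2 implies not p1, w1
12. p3 or not p1, w0
13. p3 or not p1, w1
14. not p1, w1
15. not p1, w0
Accessibility: w0Rw0, w0Rw1, w1Rw0, w1Rw1
Branch closes: p1 and not p1 both at w0.
Every branch closes (one shown): unsatisfiable in S5.

K, T, S4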